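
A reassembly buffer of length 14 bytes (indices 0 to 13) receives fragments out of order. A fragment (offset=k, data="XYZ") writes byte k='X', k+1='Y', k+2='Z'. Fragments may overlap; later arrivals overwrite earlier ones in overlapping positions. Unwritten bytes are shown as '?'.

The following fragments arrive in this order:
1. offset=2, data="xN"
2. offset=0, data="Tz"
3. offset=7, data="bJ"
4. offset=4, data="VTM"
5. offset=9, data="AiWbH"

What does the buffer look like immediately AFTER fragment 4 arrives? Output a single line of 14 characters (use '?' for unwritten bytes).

Answer: TzxNVTMbJ?????

Derivation:
Fragment 1: offset=2 data="xN" -> buffer=??xN??????????
Fragment 2: offset=0 data="Tz" -> buffer=TzxN??????????
Fragment 3: offset=7 data="bJ" -> buffer=TzxN???bJ?????
Fragment 4: offset=4 data="VTM" -> buffer=TzxNVTMbJ?????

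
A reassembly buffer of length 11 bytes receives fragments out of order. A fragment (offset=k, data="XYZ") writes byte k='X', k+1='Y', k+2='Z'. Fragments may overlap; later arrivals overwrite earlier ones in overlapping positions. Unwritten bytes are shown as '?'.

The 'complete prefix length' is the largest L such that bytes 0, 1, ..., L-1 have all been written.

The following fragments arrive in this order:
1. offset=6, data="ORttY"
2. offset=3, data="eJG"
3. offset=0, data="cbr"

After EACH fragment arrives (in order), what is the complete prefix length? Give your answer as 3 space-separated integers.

Fragment 1: offset=6 data="ORttY" -> buffer=??????ORttY -> prefix_len=0
Fragment 2: offset=3 data="eJG" -> buffer=???eJGORttY -> prefix_len=0
Fragment 3: offset=0 data="cbr" -> buffer=cbreJGORttY -> prefix_len=11

Answer: 0 0 11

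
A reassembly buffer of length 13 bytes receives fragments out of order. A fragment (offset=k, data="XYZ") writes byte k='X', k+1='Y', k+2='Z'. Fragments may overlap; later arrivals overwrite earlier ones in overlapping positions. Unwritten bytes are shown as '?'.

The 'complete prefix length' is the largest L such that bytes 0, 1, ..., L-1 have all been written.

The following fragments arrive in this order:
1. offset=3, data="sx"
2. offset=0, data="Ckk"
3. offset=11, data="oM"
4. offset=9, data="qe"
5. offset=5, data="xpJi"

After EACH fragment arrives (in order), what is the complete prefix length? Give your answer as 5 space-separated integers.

Fragment 1: offset=3 data="sx" -> buffer=???sx???????? -> prefix_len=0
Fragment 2: offset=0 data="Ckk" -> buffer=Ckksx???????? -> prefix_len=5
Fragment 3: offset=11 data="oM" -> buffer=Ckksx??????oM -> prefix_len=5
Fragment 4: offset=9 data="qe" -> buffer=Ckksx????qeoM -> prefix_len=5
Fragment 5: offset=5 data="xpJi" -> buffer=CkksxxpJiqeoM -> prefix_len=13

Answer: 0 5 5 5 13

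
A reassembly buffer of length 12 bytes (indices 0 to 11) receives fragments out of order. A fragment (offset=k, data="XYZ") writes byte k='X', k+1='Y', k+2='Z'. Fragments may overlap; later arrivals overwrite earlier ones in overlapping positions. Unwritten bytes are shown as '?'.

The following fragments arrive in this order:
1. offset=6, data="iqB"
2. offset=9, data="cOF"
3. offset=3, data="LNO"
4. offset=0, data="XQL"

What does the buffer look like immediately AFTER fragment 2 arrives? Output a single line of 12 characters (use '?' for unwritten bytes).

Fragment 1: offset=6 data="iqB" -> buffer=??????iqB???
Fragment 2: offset=9 data="cOF" -> buffer=??????iqBcOF

Answer: ??????iqBcOF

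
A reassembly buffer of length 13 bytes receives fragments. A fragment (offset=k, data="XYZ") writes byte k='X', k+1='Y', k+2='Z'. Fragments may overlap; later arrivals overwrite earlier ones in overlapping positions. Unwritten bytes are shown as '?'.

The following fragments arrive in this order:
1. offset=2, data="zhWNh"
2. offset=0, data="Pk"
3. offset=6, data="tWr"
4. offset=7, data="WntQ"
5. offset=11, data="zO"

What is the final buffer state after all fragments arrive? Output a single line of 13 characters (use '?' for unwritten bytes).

Fragment 1: offset=2 data="zhWNh" -> buffer=??zhWNh??????
Fragment 2: offset=0 data="Pk" -> buffer=PkzhWNh??????
Fragment 3: offset=6 data="tWr" -> buffer=PkzhWNtWr????
Fragment 4: offset=7 data="WntQ" -> buffer=PkzhWNtWntQ??
Fragment 5: offset=11 data="zO" -> buffer=PkzhWNtWntQzO

Answer: PkzhWNtWntQzO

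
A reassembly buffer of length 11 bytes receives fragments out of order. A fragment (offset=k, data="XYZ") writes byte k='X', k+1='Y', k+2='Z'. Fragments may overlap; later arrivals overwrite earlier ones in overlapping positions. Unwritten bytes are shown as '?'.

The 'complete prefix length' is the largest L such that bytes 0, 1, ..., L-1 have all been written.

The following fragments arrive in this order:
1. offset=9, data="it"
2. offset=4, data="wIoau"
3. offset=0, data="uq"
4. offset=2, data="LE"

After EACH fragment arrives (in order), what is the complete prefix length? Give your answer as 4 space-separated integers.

Fragment 1: offset=9 data="it" -> buffer=?????????it -> prefix_len=0
Fragment 2: offset=4 data="wIoau" -> buffer=????wIoauit -> prefix_len=0
Fragment 3: offset=0 data="uq" -> buffer=uq??wIoauit -> prefix_len=2
Fragment 4: offset=2 data="LE" -> buffer=uqLEwIoauit -> prefix_len=11

Answer: 0 0 2 11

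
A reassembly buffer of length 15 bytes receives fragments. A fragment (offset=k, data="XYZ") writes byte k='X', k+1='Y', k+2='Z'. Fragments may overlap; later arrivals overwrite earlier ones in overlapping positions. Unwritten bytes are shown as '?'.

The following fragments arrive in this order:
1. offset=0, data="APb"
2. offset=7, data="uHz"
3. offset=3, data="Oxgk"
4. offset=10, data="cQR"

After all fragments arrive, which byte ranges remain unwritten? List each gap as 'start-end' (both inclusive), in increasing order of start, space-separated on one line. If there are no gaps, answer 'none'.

Answer: 13-14

Derivation:
Fragment 1: offset=0 len=3
Fragment 2: offset=7 len=3
Fragment 3: offset=3 len=4
Fragment 4: offset=10 len=3
Gaps: 13-14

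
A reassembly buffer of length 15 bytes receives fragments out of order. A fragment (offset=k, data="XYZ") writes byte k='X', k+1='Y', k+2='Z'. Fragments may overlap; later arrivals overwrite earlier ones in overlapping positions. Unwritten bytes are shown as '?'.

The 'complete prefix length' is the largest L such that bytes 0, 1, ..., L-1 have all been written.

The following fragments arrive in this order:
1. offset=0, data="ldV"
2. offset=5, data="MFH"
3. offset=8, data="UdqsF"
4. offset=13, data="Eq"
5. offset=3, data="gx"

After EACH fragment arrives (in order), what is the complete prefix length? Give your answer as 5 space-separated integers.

Answer: 3 3 3 3 15

Derivation:
Fragment 1: offset=0 data="ldV" -> buffer=ldV???????????? -> prefix_len=3
Fragment 2: offset=5 data="MFH" -> buffer=ldV??MFH??????? -> prefix_len=3
Fragment 3: offset=8 data="UdqsF" -> buffer=ldV??MFHUdqsF?? -> prefix_len=3
Fragment 4: offset=13 data="Eq" -> buffer=ldV??MFHUdqsFEq -> prefix_len=3
Fragment 5: offset=3 data="gx" -> buffer=ldVgxMFHUdqsFEq -> prefix_len=15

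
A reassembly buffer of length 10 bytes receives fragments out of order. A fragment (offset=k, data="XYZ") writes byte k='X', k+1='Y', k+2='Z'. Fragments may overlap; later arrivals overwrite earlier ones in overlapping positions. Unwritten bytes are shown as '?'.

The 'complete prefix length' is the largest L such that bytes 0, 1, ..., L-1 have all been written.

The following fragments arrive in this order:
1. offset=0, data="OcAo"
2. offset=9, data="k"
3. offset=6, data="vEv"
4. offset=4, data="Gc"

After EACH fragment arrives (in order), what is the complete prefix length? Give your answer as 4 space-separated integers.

Answer: 4 4 4 10

Derivation:
Fragment 1: offset=0 data="OcAo" -> buffer=OcAo?????? -> prefix_len=4
Fragment 2: offset=9 data="k" -> buffer=OcAo?????k -> prefix_len=4
Fragment 3: offset=6 data="vEv" -> buffer=OcAo??vEvk -> prefix_len=4
Fragment 4: offset=4 data="Gc" -> buffer=OcAoGcvEvk -> prefix_len=10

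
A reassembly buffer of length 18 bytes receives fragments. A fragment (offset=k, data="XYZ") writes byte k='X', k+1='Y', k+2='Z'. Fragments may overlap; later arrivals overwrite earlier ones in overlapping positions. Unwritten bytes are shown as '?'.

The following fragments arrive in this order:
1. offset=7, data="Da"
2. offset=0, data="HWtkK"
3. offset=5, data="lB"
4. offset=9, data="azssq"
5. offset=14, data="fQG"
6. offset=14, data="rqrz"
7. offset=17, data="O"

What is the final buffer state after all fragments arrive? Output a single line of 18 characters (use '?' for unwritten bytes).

Answer: HWtkKlBDaazssqrqrO

Derivation:
Fragment 1: offset=7 data="Da" -> buffer=???????Da?????????
Fragment 2: offset=0 data="HWtkK" -> buffer=HWtkK??Da?????????
Fragment 3: offset=5 data="lB" -> buffer=HWtkKlBDa?????????
Fragment 4: offset=9 data="azssq" -> buffer=HWtkKlBDaazssq????
Fragment 5: offset=14 data="fQG" -> buffer=HWtkKlBDaazssqfQG?
Fragment 6: offset=14 data="rqrz" -> buffer=HWtkKlBDaazssqrqrz
Fragment 7: offset=17 data="O" -> buffer=HWtkKlBDaazssqrqrO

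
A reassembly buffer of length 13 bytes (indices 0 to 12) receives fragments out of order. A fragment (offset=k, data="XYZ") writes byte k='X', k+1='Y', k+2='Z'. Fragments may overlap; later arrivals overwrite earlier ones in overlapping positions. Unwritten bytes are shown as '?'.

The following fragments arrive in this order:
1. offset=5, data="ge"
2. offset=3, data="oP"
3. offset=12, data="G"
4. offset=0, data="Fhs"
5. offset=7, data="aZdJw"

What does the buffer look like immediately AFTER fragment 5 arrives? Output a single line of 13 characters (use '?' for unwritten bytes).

Answer: FhsoPgeaZdJwG

Derivation:
Fragment 1: offset=5 data="ge" -> buffer=?????ge??????
Fragment 2: offset=3 data="oP" -> buffer=???oPge??????
Fragment 3: offset=12 data="G" -> buffer=???oPge?????G
Fragment 4: offset=0 data="Fhs" -> buffer=FhsoPge?????G
Fragment 5: offset=7 data="aZdJw" -> buffer=FhsoPgeaZdJwG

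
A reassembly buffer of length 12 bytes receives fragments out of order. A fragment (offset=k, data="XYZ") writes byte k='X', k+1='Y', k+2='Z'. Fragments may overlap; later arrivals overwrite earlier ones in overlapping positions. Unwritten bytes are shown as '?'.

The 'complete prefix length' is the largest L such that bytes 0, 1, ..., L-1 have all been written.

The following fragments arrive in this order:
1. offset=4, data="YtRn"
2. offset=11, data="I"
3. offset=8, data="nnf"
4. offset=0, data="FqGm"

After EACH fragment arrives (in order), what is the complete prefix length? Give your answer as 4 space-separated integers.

Fragment 1: offset=4 data="YtRn" -> buffer=????YtRn???? -> prefix_len=0
Fragment 2: offset=11 data="I" -> buffer=????YtRn???I -> prefix_len=0
Fragment 3: offset=8 data="nnf" -> buffer=????YtRnnnfI -> prefix_len=0
Fragment 4: offset=0 data="FqGm" -> buffer=FqGmYtRnnnfI -> prefix_len=12

Answer: 0 0 0 12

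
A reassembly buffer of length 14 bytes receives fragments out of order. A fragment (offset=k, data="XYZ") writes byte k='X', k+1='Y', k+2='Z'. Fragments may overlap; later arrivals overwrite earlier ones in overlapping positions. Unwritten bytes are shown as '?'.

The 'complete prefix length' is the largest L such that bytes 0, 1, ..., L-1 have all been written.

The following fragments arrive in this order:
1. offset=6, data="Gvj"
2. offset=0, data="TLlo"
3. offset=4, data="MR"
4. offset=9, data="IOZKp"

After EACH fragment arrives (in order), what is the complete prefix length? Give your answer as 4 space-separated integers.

Fragment 1: offset=6 data="Gvj" -> buffer=??????Gvj????? -> prefix_len=0
Fragment 2: offset=0 data="TLlo" -> buffer=TLlo??Gvj????? -> prefix_len=4
Fragment 3: offset=4 data="MR" -> buffer=TLloMRGvj????? -> prefix_len=9
Fragment 4: offset=9 data="IOZKp" -> buffer=TLloMRGvjIOZKp -> prefix_len=14

Answer: 0 4 9 14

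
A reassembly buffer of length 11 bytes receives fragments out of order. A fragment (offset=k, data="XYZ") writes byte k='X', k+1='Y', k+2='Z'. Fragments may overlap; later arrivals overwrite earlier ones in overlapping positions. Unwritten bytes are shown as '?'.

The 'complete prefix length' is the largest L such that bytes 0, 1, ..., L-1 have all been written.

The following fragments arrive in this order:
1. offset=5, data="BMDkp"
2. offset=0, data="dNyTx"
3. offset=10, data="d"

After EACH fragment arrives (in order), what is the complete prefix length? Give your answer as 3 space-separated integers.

Answer: 0 10 11

Derivation:
Fragment 1: offset=5 data="BMDkp" -> buffer=?????BMDkp? -> prefix_len=0
Fragment 2: offset=0 data="dNyTx" -> buffer=dNyTxBMDkp? -> prefix_len=10
Fragment 3: offset=10 data="d" -> buffer=dNyTxBMDkpd -> prefix_len=11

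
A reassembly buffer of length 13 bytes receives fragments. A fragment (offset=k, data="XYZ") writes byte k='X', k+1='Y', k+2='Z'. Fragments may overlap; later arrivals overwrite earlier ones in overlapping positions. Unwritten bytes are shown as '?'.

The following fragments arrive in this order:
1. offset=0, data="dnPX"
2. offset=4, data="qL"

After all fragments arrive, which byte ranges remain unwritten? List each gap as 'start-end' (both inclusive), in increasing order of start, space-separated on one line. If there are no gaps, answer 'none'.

Fragment 1: offset=0 len=4
Fragment 2: offset=4 len=2
Gaps: 6-12

Answer: 6-12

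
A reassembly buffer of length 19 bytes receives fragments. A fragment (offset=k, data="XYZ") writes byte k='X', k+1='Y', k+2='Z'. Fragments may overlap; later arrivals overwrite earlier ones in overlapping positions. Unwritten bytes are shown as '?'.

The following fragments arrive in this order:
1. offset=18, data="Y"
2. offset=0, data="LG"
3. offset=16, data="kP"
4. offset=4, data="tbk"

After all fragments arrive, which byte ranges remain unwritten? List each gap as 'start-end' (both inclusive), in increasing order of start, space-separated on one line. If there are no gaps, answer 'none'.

Answer: 2-3 7-15

Derivation:
Fragment 1: offset=18 len=1
Fragment 2: offset=0 len=2
Fragment 3: offset=16 len=2
Fragment 4: offset=4 len=3
Gaps: 2-3 7-15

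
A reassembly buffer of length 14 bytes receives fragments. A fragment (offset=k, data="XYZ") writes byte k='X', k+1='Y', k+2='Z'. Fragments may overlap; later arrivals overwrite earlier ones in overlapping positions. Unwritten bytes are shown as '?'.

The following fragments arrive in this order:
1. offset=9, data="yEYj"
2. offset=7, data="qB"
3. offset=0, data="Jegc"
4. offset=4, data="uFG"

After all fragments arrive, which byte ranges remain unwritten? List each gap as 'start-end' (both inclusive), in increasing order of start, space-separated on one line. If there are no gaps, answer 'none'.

Fragment 1: offset=9 len=4
Fragment 2: offset=7 len=2
Fragment 3: offset=0 len=4
Fragment 4: offset=4 len=3
Gaps: 13-13

Answer: 13-13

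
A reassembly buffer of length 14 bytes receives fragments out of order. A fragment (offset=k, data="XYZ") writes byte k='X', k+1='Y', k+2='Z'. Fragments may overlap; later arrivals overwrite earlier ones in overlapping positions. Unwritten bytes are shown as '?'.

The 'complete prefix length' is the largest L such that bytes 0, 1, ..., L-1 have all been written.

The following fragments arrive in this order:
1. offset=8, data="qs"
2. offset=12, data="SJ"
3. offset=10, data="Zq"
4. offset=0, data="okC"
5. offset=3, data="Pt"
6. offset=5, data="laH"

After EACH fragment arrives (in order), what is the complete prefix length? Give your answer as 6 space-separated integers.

Fragment 1: offset=8 data="qs" -> buffer=????????qs???? -> prefix_len=0
Fragment 2: offset=12 data="SJ" -> buffer=????????qs??SJ -> prefix_len=0
Fragment 3: offset=10 data="Zq" -> buffer=????????qsZqSJ -> prefix_len=0
Fragment 4: offset=0 data="okC" -> buffer=okC?????qsZqSJ -> prefix_len=3
Fragment 5: offset=3 data="Pt" -> buffer=okCPt???qsZqSJ -> prefix_len=5
Fragment 6: offset=5 data="laH" -> buffer=okCPtlaHqsZqSJ -> prefix_len=14

Answer: 0 0 0 3 5 14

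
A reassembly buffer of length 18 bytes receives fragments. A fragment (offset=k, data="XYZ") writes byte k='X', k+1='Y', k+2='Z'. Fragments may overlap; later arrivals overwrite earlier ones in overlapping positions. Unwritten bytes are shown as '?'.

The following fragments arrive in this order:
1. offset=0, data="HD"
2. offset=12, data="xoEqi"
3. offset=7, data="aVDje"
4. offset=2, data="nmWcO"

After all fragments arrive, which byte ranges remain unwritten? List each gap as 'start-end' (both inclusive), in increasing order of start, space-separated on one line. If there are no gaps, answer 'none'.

Answer: 17-17

Derivation:
Fragment 1: offset=0 len=2
Fragment 2: offset=12 len=5
Fragment 3: offset=7 len=5
Fragment 4: offset=2 len=5
Gaps: 17-17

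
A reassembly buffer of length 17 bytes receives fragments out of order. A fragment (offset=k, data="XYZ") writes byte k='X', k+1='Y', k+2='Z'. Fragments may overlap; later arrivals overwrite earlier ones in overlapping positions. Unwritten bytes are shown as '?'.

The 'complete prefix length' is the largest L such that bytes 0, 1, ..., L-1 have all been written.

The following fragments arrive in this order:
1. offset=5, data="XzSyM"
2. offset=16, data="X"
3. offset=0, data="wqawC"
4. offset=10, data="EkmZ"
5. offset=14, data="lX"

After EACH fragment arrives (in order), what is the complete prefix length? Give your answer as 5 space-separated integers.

Answer: 0 0 10 14 17

Derivation:
Fragment 1: offset=5 data="XzSyM" -> buffer=?????XzSyM??????? -> prefix_len=0
Fragment 2: offset=16 data="X" -> buffer=?????XzSyM??????X -> prefix_len=0
Fragment 3: offset=0 data="wqawC" -> buffer=wqawCXzSyM??????X -> prefix_len=10
Fragment 4: offset=10 data="EkmZ" -> buffer=wqawCXzSyMEkmZ??X -> prefix_len=14
Fragment 5: offset=14 data="lX" -> buffer=wqawCXzSyMEkmZlXX -> prefix_len=17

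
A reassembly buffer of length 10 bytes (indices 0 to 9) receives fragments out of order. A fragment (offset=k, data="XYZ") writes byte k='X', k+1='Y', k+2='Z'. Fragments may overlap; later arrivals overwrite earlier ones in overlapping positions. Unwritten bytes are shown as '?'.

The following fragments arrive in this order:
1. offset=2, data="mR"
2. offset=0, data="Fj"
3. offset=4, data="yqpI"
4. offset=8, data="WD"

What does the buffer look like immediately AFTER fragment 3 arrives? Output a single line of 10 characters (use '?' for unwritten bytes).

Fragment 1: offset=2 data="mR" -> buffer=??mR??????
Fragment 2: offset=0 data="Fj" -> buffer=FjmR??????
Fragment 3: offset=4 data="yqpI" -> buffer=FjmRyqpI??

Answer: FjmRyqpI??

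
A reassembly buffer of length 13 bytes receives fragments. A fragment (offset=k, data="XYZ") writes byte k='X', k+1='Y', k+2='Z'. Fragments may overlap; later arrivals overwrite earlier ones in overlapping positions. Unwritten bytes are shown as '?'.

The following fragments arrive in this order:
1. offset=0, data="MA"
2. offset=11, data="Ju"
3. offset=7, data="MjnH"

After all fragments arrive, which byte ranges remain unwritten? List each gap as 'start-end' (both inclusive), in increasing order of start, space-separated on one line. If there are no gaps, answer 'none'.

Fragment 1: offset=0 len=2
Fragment 2: offset=11 len=2
Fragment 3: offset=7 len=4
Gaps: 2-6

Answer: 2-6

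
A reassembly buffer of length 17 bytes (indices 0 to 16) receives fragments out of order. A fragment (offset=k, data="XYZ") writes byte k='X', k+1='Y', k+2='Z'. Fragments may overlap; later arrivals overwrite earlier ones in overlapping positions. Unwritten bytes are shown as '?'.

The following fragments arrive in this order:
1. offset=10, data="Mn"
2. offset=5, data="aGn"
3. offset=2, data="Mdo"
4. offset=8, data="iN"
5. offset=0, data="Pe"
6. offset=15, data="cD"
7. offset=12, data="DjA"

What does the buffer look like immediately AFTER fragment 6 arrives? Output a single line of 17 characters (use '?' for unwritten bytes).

Answer: PeMdoaGniNMn???cD

Derivation:
Fragment 1: offset=10 data="Mn" -> buffer=??????????Mn?????
Fragment 2: offset=5 data="aGn" -> buffer=?????aGn??Mn?????
Fragment 3: offset=2 data="Mdo" -> buffer=??MdoaGn??Mn?????
Fragment 4: offset=8 data="iN" -> buffer=??MdoaGniNMn?????
Fragment 5: offset=0 data="Pe" -> buffer=PeMdoaGniNMn?????
Fragment 6: offset=15 data="cD" -> buffer=PeMdoaGniNMn???cD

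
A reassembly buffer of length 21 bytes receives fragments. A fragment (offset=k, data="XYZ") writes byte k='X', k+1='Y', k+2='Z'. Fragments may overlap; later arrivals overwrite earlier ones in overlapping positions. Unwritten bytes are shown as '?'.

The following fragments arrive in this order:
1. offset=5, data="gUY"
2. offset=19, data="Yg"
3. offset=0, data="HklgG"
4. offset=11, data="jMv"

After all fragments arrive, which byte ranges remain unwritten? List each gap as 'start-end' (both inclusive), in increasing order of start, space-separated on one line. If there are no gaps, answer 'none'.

Fragment 1: offset=5 len=3
Fragment 2: offset=19 len=2
Fragment 3: offset=0 len=5
Fragment 4: offset=11 len=3
Gaps: 8-10 14-18

Answer: 8-10 14-18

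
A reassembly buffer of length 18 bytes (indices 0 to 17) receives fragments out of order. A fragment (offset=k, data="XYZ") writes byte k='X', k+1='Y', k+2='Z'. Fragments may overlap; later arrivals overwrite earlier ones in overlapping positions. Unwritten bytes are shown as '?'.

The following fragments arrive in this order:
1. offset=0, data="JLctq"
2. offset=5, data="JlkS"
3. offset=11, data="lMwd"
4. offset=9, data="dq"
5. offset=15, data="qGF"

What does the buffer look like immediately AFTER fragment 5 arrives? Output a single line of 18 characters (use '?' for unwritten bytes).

Answer: JLctqJlkSdqlMwdqGF

Derivation:
Fragment 1: offset=0 data="JLctq" -> buffer=JLctq?????????????
Fragment 2: offset=5 data="JlkS" -> buffer=JLctqJlkS?????????
Fragment 3: offset=11 data="lMwd" -> buffer=JLctqJlkS??lMwd???
Fragment 4: offset=9 data="dq" -> buffer=JLctqJlkSdqlMwd???
Fragment 5: offset=15 data="qGF" -> buffer=JLctqJlkSdqlMwdqGF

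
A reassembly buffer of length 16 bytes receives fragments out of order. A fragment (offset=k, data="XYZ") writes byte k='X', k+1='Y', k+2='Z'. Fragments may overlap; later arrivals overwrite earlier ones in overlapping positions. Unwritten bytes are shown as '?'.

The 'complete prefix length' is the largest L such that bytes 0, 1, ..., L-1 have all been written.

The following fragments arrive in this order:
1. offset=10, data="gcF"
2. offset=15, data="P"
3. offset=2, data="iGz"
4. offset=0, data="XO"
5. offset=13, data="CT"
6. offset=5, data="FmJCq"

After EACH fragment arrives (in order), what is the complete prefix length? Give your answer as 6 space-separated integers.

Answer: 0 0 0 5 5 16

Derivation:
Fragment 1: offset=10 data="gcF" -> buffer=??????????gcF??? -> prefix_len=0
Fragment 2: offset=15 data="P" -> buffer=??????????gcF??P -> prefix_len=0
Fragment 3: offset=2 data="iGz" -> buffer=??iGz?????gcF??P -> prefix_len=0
Fragment 4: offset=0 data="XO" -> buffer=XOiGz?????gcF??P -> prefix_len=5
Fragment 5: offset=13 data="CT" -> buffer=XOiGz?????gcFCTP -> prefix_len=5
Fragment 6: offset=5 data="FmJCq" -> buffer=XOiGzFmJCqgcFCTP -> prefix_len=16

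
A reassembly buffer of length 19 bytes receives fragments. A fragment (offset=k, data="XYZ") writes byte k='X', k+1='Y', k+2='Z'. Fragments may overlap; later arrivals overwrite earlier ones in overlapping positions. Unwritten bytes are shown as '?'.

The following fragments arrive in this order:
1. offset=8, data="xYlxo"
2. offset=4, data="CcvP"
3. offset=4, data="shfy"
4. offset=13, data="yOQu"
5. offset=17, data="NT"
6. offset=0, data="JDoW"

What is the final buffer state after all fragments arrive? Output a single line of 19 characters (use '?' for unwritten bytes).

Answer: JDoWshfyxYlxoyOQuNT

Derivation:
Fragment 1: offset=8 data="xYlxo" -> buffer=????????xYlxo??????
Fragment 2: offset=4 data="CcvP" -> buffer=????CcvPxYlxo??????
Fragment 3: offset=4 data="shfy" -> buffer=????shfyxYlxo??????
Fragment 4: offset=13 data="yOQu" -> buffer=????shfyxYlxoyOQu??
Fragment 5: offset=17 data="NT" -> buffer=????shfyxYlxoyOQuNT
Fragment 6: offset=0 data="JDoW" -> buffer=JDoWshfyxYlxoyOQuNT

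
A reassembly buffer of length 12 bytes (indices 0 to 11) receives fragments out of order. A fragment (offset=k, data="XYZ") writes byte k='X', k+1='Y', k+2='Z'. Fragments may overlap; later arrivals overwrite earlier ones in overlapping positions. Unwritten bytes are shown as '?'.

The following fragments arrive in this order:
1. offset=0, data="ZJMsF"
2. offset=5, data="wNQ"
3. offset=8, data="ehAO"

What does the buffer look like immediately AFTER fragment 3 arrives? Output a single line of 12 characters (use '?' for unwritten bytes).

Fragment 1: offset=0 data="ZJMsF" -> buffer=ZJMsF???????
Fragment 2: offset=5 data="wNQ" -> buffer=ZJMsFwNQ????
Fragment 3: offset=8 data="ehAO" -> buffer=ZJMsFwNQehAO

Answer: ZJMsFwNQehAO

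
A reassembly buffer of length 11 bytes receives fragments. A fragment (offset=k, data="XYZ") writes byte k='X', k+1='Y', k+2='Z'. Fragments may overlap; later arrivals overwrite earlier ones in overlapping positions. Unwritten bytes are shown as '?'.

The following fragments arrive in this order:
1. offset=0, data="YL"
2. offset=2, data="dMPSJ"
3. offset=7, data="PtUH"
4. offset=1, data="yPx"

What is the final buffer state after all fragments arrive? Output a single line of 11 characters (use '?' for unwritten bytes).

Fragment 1: offset=0 data="YL" -> buffer=YL?????????
Fragment 2: offset=2 data="dMPSJ" -> buffer=YLdMPSJ????
Fragment 3: offset=7 data="PtUH" -> buffer=YLdMPSJPtUH
Fragment 4: offset=1 data="yPx" -> buffer=YyPxPSJPtUH

Answer: YyPxPSJPtUH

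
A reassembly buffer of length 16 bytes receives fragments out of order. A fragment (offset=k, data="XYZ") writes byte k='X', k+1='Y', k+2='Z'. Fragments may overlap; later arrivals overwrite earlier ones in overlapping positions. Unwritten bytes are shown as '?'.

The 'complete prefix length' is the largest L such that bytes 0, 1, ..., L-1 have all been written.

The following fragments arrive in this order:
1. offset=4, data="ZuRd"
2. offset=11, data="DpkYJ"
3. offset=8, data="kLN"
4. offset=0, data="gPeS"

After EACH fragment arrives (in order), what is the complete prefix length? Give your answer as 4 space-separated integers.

Fragment 1: offset=4 data="ZuRd" -> buffer=????ZuRd???????? -> prefix_len=0
Fragment 2: offset=11 data="DpkYJ" -> buffer=????ZuRd???DpkYJ -> prefix_len=0
Fragment 3: offset=8 data="kLN" -> buffer=????ZuRdkLNDpkYJ -> prefix_len=0
Fragment 4: offset=0 data="gPeS" -> buffer=gPeSZuRdkLNDpkYJ -> prefix_len=16

Answer: 0 0 0 16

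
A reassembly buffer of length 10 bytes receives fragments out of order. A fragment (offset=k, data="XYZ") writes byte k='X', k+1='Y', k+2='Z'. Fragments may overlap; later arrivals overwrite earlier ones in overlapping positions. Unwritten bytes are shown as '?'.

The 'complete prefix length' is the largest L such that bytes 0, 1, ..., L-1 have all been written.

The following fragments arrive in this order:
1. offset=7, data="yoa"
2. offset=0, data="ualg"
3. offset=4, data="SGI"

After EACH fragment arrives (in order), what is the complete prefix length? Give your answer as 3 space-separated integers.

Answer: 0 4 10

Derivation:
Fragment 1: offset=7 data="yoa" -> buffer=???????yoa -> prefix_len=0
Fragment 2: offset=0 data="ualg" -> buffer=ualg???yoa -> prefix_len=4
Fragment 3: offset=4 data="SGI" -> buffer=ualgSGIyoa -> prefix_len=10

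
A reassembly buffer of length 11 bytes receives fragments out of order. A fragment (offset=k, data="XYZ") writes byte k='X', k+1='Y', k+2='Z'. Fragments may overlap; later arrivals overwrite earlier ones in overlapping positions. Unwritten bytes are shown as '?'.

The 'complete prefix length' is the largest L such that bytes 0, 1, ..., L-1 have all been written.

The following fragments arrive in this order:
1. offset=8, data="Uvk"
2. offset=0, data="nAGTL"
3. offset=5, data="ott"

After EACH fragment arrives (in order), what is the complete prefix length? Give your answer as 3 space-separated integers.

Fragment 1: offset=8 data="Uvk" -> buffer=????????Uvk -> prefix_len=0
Fragment 2: offset=0 data="nAGTL" -> buffer=nAGTL???Uvk -> prefix_len=5
Fragment 3: offset=5 data="ott" -> buffer=nAGTLottUvk -> prefix_len=11

Answer: 0 5 11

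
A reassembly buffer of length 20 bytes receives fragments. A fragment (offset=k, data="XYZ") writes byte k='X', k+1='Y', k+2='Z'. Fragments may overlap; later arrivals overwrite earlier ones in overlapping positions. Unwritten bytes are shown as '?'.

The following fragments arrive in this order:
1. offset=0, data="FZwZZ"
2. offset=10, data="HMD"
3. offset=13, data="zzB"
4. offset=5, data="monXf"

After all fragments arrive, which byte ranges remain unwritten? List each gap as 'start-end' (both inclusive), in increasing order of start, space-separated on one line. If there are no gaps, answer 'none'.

Answer: 16-19

Derivation:
Fragment 1: offset=0 len=5
Fragment 2: offset=10 len=3
Fragment 3: offset=13 len=3
Fragment 4: offset=5 len=5
Gaps: 16-19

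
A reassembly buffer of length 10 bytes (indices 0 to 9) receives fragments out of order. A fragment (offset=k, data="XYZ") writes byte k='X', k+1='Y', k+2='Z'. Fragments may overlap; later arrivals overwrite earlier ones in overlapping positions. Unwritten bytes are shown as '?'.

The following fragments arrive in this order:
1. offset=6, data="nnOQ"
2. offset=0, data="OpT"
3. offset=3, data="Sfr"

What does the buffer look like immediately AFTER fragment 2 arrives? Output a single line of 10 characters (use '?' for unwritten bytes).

Fragment 1: offset=6 data="nnOQ" -> buffer=??????nnOQ
Fragment 2: offset=0 data="OpT" -> buffer=OpT???nnOQ

Answer: OpT???nnOQ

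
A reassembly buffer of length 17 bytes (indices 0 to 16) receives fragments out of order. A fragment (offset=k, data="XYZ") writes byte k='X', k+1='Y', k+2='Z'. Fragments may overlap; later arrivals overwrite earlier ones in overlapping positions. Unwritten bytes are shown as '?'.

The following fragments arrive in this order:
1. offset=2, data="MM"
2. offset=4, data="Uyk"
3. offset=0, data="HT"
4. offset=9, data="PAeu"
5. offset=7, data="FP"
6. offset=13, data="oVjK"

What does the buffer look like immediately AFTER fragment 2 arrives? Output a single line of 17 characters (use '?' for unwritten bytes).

Fragment 1: offset=2 data="MM" -> buffer=??MM?????????????
Fragment 2: offset=4 data="Uyk" -> buffer=??MMUyk??????????

Answer: ??MMUyk??????????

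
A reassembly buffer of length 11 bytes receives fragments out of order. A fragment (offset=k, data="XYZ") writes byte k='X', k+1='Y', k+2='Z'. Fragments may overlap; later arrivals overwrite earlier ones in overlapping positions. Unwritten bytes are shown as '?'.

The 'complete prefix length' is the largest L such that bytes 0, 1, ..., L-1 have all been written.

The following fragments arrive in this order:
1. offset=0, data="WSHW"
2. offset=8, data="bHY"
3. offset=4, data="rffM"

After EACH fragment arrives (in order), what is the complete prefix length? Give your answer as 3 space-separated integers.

Answer: 4 4 11

Derivation:
Fragment 1: offset=0 data="WSHW" -> buffer=WSHW??????? -> prefix_len=4
Fragment 2: offset=8 data="bHY" -> buffer=WSHW????bHY -> prefix_len=4
Fragment 3: offset=4 data="rffM" -> buffer=WSHWrffMbHY -> prefix_len=11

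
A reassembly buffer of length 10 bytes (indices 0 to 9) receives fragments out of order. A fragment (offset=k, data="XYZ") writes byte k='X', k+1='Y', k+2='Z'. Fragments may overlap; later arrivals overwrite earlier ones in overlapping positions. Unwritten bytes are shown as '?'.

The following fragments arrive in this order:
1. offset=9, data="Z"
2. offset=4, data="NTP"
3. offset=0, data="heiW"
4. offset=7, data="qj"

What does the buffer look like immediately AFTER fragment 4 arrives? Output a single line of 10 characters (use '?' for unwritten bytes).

Fragment 1: offset=9 data="Z" -> buffer=?????????Z
Fragment 2: offset=4 data="NTP" -> buffer=????NTP??Z
Fragment 3: offset=0 data="heiW" -> buffer=heiWNTP??Z
Fragment 4: offset=7 data="qj" -> buffer=heiWNTPqjZ

Answer: heiWNTPqjZ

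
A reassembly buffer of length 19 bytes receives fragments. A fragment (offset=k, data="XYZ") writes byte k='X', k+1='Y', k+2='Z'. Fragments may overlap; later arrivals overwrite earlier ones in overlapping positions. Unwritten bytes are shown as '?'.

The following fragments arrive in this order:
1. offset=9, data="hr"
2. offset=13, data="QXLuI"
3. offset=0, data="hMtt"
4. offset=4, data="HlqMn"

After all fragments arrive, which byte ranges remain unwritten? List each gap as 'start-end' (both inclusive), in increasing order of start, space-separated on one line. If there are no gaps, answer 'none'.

Fragment 1: offset=9 len=2
Fragment 2: offset=13 len=5
Fragment 3: offset=0 len=4
Fragment 4: offset=4 len=5
Gaps: 11-12 18-18

Answer: 11-12 18-18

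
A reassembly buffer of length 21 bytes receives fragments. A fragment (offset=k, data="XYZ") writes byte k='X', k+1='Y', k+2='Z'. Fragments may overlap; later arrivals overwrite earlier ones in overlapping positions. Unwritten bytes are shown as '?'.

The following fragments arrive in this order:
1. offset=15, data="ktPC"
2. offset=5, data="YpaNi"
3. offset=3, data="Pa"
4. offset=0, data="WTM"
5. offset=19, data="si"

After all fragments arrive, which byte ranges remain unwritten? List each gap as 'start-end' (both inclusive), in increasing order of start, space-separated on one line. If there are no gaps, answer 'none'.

Fragment 1: offset=15 len=4
Fragment 2: offset=5 len=5
Fragment 3: offset=3 len=2
Fragment 4: offset=0 len=3
Fragment 5: offset=19 len=2
Gaps: 10-14

Answer: 10-14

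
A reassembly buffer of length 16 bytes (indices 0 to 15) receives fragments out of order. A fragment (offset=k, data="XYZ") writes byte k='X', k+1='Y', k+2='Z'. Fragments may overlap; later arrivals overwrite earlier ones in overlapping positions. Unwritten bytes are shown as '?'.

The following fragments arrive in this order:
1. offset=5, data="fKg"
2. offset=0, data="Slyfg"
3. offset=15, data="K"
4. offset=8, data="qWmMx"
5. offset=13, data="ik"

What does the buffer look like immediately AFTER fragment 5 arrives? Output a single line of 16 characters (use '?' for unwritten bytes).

Answer: SlyfgfKgqWmMxikK

Derivation:
Fragment 1: offset=5 data="fKg" -> buffer=?????fKg????????
Fragment 2: offset=0 data="Slyfg" -> buffer=SlyfgfKg????????
Fragment 3: offset=15 data="K" -> buffer=SlyfgfKg???????K
Fragment 4: offset=8 data="qWmMx" -> buffer=SlyfgfKgqWmMx??K
Fragment 5: offset=13 data="ik" -> buffer=SlyfgfKgqWmMxikK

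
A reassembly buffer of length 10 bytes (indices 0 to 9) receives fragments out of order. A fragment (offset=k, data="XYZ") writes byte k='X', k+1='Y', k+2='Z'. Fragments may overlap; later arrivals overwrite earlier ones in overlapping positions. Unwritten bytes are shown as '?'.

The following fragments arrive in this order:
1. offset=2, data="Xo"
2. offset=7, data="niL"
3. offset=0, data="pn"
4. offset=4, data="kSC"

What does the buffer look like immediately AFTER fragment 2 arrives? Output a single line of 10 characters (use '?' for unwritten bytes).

Answer: ??Xo???niL

Derivation:
Fragment 1: offset=2 data="Xo" -> buffer=??Xo??????
Fragment 2: offset=7 data="niL" -> buffer=??Xo???niL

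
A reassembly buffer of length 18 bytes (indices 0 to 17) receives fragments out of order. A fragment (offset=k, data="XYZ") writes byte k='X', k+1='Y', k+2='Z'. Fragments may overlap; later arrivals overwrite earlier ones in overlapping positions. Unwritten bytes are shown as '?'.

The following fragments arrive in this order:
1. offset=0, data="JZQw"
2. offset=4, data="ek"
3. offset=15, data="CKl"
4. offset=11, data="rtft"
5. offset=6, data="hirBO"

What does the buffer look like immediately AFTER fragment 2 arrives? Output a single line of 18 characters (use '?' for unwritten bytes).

Answer: JZQwek????????????

Derivation:
Fragment 1: offset=0 data="JZQw" -> buffer=JZQw??????????????
Fragment 2: offset=4 data="ek" -> buffer=JZQwek????????????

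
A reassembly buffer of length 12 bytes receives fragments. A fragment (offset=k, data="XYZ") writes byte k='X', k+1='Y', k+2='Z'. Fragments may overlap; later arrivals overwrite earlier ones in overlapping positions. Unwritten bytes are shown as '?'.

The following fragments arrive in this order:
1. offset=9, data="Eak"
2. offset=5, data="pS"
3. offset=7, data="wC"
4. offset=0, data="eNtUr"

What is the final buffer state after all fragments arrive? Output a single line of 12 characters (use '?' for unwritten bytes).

Fragment 1: offset=9 data="Eak" -> buffer=?????????Eak
Fragment 2: offset=5 data="pS" -> buffer=?????pS??Eak
Fragment 3: offset=7 data="wC" -> buffer=?????pSwCEak
Fragment 4: offset=0 data="eNtUr" -> buffer=eNtUrpSwCEak

Answer: eNtUrpSwCEak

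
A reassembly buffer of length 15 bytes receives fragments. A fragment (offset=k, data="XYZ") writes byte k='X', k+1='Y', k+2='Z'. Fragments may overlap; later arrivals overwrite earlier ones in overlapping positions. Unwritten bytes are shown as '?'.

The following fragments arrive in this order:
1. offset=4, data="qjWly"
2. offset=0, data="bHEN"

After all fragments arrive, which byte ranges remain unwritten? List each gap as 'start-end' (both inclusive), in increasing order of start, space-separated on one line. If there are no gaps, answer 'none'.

Answer: 9-14

Derivation:
Fragment 1: offset=4 len=5
Fragment 2: offset=0 len=4
Gaps: 9-14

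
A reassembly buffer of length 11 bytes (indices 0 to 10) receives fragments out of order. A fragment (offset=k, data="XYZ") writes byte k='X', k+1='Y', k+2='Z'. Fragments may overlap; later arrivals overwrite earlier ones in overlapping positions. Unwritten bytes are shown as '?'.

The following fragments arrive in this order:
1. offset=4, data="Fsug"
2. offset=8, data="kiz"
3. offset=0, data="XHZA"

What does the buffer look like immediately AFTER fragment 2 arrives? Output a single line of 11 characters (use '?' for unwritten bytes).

Answer: ????Fsugkiz

Derivation:
Fragment 1: offset=4 data="Fsug" -> buffer=????Fsug???
Fragment 2: offset=8 data="kiz" -> buffer=????Fsugkiz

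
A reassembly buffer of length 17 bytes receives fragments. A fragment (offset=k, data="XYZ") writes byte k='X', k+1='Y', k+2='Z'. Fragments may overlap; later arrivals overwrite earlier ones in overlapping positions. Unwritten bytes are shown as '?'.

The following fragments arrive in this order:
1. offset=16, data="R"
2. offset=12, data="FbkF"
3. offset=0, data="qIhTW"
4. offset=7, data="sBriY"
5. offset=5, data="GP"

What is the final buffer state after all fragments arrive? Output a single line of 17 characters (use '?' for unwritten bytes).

Answer: qIhTWGPsBriYFbkFR

Derivation:
Fragment 1: offset=16 data="R" -> buffer=????????????????R
Fragment 2: offset=12 data="FbkF" -> buffer=????????????FbkFR
Fragment 3: offset=0 data="qIhTW" -> buffer=qIhTW???????FbkFR
Fragment 4: offset=7 data="sBriY" -> buffer=qIhTW??sBriYFbkFR
Fragment 5: offset=5 data="GP" -> buffer=qIhTWGPsBriYFbkFR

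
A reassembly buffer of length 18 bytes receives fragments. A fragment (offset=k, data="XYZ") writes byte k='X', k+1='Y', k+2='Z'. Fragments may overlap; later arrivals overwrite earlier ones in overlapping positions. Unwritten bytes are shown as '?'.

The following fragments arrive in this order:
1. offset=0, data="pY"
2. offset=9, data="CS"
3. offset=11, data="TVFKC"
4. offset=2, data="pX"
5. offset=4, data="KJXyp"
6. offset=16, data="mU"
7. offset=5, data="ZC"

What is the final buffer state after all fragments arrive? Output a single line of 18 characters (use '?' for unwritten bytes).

Answer: pYpXKZCypCSTVFKCmU

Derivation:
Fragment 1: offset=0 data="pY" -> buffer=pY????????????????
Fragment 2: offset=9 data="CS" -> buffer=pY???????CS???????
Fragment 3: offset=11 data="TVFKC" -> buffer=pY???????CSTVFKC??
Fragment 4: offset=2 data="pX" -> buffer=pYpX?????CSTVFKC??
Fragment 5: offset=4 data="KJXyp" -> buffer=pYpXKJXypCSTVFKC??
Fragment 6: offset=16 data="mU" -> buffer=pYpXKJXypCSTVFKCmU
Fragment 7: offset=5 data="ZC" -> buffer=pYpXKZCypCSTVFKCmU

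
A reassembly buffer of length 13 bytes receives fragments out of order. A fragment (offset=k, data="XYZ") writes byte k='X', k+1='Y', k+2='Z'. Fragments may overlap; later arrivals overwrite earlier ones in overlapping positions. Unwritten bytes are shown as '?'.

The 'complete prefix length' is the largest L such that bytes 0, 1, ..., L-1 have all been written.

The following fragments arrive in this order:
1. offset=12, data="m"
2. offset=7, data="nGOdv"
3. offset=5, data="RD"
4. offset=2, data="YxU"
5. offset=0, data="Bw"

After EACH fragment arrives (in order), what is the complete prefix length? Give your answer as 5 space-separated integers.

Fragment 1: offset=12 data="m" -> buffer=????????????m -> prefix_len=0
Fragment 2: offset=7 data="nGOdv" -> buffer=???????nGOdvm -> prefix_len=0
Fragment 3: offset=5 data="RD" -> buffer=?????RDnGOdvm -> prefix_len=0
Fragment 4: offset=2 data="YxU" -> buffer=??YxURDnGOdvm -> prefix_len=0
Fragment 5: offset=0 data="Bw" -> buffer=BwYxURDnGOdvm -> prefix_len=13

Answer: 0 0 0 0 13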